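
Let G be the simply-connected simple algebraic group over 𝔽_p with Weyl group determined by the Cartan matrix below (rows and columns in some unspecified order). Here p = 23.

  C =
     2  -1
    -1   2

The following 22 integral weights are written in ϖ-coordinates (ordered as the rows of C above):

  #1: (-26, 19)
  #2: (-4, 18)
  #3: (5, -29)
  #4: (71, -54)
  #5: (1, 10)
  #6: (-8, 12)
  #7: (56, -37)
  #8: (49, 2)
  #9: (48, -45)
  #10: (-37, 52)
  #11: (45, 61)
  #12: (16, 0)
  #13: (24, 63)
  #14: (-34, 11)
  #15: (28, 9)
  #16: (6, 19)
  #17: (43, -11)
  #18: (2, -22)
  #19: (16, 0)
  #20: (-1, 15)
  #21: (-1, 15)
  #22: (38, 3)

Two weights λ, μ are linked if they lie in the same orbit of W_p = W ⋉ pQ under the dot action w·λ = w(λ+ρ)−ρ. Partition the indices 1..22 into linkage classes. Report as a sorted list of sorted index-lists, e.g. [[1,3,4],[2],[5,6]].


Cartan matrix: type A_2 (|W|=6); un-permuting the 2 rows.

λ_j+ρ reflected into Ā_23 (⟨·,θ^∨⟩≤23); 2-tuples as given:

  [1] (18, 3);  [2] (3, 16);  [3] (17, 1);  [4] (3, 16);  [5] (2, 11);  [6] (7, 6);  [7] (2, 11);  [8] (3, 16);  [9] (18, 3);  [10] (7, 6);  [11] (0, 16);  [12] (17, 1);  [13] (18, 3);  [14] (2, 11);  [15] (7, 6);  [16] (3, 16);  [17] (2, 11);  [18] (18, 3);  [19] (17, 1);  [20] (0, 16);  [21] (0, 16);  [22] (3, 16)

Grouping the 22 weights by Ā_23-representative: 6 linkage classes.

[[1, 9, 13, 18], [2, 4, 8, 16, 22], [3, 12, 19], [5, 7, 14, 17], [6, 10, 15], [11, 20, 21]]


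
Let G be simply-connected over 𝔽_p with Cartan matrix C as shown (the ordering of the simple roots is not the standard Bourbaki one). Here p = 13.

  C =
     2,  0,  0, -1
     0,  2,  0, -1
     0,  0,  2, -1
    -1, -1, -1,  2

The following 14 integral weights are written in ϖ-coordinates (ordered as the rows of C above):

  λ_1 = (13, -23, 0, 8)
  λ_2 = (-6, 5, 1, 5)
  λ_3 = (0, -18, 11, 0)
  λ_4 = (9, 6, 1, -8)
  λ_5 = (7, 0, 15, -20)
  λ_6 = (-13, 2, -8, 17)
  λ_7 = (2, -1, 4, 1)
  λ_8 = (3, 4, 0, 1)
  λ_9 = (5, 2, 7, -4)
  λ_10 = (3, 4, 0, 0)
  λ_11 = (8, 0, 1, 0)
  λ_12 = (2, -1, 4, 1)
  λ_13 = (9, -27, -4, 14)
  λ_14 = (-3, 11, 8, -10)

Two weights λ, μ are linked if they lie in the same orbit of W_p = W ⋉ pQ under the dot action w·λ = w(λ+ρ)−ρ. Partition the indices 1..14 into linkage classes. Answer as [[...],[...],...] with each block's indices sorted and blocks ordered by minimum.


Cartan matrix: type D_4 (|W|=192); un-permuting the 4 rows.

Folding the 14 weights λ_j+ρ into Ā_13 (reps in the given 4-coord order):

  λ_1 → (9, 1, 2, 0) · λ_2 → (4, 5, 1, 1) · λ_3 → (9, 1, 2, 0) · λ_4 → (3, 0, 5, 2) · λ_5 → (3, 0, 5, 2) · λ_6 → (4, 5, 1, 1) · λ_7 → (3, 0, 5, 2) · λ_8 → (4, 5, 1, 1) · λ_9 → (3, 0, 5, 2) · λ_10 → (4, 5, 1, 1) · λ_11 → (9, 1, 2, 0) · λ_12 → (3, 0, 5, 2) · λ_13 → (9, 1, 2, 0) · λ_14 → (9, 1, 2, 0)

The 14 indices split into 3 linkage classes (same alcove rep ⇔ same W_13-dot-orbit):

[[1, 3, 11, 13, 14], [2, 6, 8, 10], [4, 5, 7, 9, 12]]


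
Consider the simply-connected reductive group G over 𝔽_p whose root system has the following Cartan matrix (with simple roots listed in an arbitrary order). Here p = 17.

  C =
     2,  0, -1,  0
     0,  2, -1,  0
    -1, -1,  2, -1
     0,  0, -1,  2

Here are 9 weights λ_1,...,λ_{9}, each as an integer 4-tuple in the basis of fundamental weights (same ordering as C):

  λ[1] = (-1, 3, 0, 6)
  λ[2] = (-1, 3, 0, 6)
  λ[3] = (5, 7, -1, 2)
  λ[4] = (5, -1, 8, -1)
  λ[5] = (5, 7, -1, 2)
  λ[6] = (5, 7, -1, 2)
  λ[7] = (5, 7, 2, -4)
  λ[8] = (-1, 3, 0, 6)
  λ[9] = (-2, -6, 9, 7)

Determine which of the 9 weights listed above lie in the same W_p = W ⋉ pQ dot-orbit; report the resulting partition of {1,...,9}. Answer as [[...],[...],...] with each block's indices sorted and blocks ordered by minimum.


D_4 Cartan matrix, 4 simple roots permuted; ρ=(1,1,1,1).

W_17-reps of the 9 weights in Ā_17 (same 4-coord order as C):

    λ_1+ρ ↦ (0, 4, 1, 7)
    λ_2+ρ ↦ (0, 4, 1, 7)
    λ_3+ρ ↦ (6, 8, 0, 3)
    λ_4+ρ ↦ (6, 0, 2, 0)
    λ_5+ρ ↦ (6, 8, 0, 3)
    λ_6+ρ ↦ (6, 8, 0, 3)
    λ_7+ρ ↦ (6, 8, 0, 3)
    λ_8+ρ ↦ (0, 4, 1, 7)
    λ_9+ρ ↦ (0, 4, 1, 7)

3 distinct reps among the 9 weights ⇒ 3 W_17-linkage classes:

[[1, 2, 8, 9], [3, 5, 6, 7], [4]]


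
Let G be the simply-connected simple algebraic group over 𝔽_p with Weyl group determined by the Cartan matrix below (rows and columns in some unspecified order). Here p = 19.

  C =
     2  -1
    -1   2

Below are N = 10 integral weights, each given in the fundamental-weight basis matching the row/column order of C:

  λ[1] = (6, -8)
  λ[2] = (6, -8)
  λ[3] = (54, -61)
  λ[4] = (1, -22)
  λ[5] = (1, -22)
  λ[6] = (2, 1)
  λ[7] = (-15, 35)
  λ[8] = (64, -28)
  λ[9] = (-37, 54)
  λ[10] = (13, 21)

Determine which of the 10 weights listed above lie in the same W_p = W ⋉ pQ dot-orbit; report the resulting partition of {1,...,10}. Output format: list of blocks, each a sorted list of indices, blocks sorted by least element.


A_2 Cartan matrix, 2 simple roots permuted; ρ=(1,1).

λ_j+ρ reflected into Ā_19 (⟨·,θ^∨⟩≤19); 2-tuples as given:

    λ_1+ρ ↦ (0, 7)
    λ_2+ρ ↦ (0, 7)
    λ_3+ρ ↦ (3, 2)
    λ_4+ρ ↦ (17, 0)
    λ_5+ρ ↦ (17, 0)
    λ_6+ρ ↦ (3, 2)
    λ_7+ρ ↦ (3, 2)
    λ_8+ρ ↦ (11, 0)
    λ_9+ρ ↦ (17, 0)
    λ_10+ρ ↦ (3, 2)

Grouping the 10 weights by Ā_19-representative: 4 linkage classes.

[[1, 2], [3, 6, 7, 10], [4, 5, 9], [8]]


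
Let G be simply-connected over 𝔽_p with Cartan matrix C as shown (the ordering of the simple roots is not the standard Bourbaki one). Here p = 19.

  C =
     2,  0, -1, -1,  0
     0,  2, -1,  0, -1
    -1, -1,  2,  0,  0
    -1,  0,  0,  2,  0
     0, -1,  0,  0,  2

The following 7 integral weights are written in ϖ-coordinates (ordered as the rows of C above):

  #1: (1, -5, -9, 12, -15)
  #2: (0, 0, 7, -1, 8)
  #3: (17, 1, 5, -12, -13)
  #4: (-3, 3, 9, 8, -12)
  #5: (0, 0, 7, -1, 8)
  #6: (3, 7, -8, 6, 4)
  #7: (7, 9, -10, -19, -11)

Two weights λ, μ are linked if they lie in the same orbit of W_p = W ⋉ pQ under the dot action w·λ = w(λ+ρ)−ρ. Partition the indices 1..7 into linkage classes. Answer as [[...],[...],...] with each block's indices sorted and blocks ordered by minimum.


Type A_5, rank 5, |W|=720; reorder rows/cols to standard.

Folding the 7 weights λ_j+ρ into Ā_19 (reps in the given 5-coord order):

  [1] (3, 1, 4, 4, 5) · [2] (1, 1, 8, 0, 9) · [3] (3, 1, 4, 4, 5) · [4] (2, 7, 1, 5, 2) · [5] (1, 1, 8, 0, 9) · [6] (3, 1, 4, 4, 5) · [7] (1, 1, 8, 0, 9)

3 distinct reps among the 7 weights ⇒ 3 W_19-linkage classes:

[[1, 3, 6], [2, 5, 7], [4]]


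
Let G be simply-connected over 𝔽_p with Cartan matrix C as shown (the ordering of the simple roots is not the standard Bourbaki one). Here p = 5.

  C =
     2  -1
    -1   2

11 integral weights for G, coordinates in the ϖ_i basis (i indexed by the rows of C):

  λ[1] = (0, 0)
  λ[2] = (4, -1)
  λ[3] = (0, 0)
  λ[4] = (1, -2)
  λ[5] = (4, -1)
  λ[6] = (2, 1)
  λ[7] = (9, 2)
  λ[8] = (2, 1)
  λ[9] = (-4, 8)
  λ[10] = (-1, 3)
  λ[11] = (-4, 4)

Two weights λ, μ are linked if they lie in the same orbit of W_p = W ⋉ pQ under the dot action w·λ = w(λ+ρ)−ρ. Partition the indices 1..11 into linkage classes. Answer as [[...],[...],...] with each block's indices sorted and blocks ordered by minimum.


Cartan matrix: type A_2 (|W|=6); un-permuting the 2 rows.

W_5-reps of the 11 weights in Ā_5 (same 2-coord order as C):

    λ_1 → (1, 1)
    λ_2 → (5, 0)
    λ_3 → (1, 1)
    λ_4 → (1, 1)
    λ_5 → (5, 0)
    λ_6 → (3, 2)
    λ_7 → (3, 2)
    λ_8 → (3, 2)
    λ_9 → (1, 1)
    λ_10 → (0, 4)
    λ_11 → (3, 2)

4 distinct reps among the 11 weights ⇒ 4 W_5-linkage classes:

[[1, 3, 4, 9], [2, 5], [6, 7, 8, 11], [10]]


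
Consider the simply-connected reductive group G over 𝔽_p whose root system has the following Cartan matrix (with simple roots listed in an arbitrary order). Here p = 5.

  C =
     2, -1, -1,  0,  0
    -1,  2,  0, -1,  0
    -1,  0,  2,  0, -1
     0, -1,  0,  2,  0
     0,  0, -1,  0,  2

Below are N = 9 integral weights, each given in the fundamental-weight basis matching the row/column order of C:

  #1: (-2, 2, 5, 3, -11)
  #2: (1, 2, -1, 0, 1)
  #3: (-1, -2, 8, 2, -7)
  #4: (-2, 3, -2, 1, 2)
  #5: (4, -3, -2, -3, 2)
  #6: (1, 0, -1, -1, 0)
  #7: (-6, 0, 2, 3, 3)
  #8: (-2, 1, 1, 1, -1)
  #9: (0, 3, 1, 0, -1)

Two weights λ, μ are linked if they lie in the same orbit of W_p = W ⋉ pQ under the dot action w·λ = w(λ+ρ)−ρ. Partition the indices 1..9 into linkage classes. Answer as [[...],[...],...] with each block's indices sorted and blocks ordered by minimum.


A_5 Cartan matrix, 5 simple roots permuted; ρ=(1,1,1,1,1).

Each λ_j+ρ reduced to Ā_5; 5-tuples below use C's row order:

  1: (1, 1, 1, 2, 0);  2: (1, 1, 1, 2, 0);  3: (2, 1, 0, 0, 1);  4: (1, 2, 0, 0, 1);  5: (0, 2, 1, 0, 0);  6: (2, 1, 0, 0, 1);  7: (1, 1, 1, 2, 0);  8: (1, 1, 1, 2, 0);  9: (0, 2, 1, 0, 0)

Partition of {1..9} into 4 W_5-dot-orbits:

[[1, 2, 7, 8], [3, 6], [4], [5, 9]]


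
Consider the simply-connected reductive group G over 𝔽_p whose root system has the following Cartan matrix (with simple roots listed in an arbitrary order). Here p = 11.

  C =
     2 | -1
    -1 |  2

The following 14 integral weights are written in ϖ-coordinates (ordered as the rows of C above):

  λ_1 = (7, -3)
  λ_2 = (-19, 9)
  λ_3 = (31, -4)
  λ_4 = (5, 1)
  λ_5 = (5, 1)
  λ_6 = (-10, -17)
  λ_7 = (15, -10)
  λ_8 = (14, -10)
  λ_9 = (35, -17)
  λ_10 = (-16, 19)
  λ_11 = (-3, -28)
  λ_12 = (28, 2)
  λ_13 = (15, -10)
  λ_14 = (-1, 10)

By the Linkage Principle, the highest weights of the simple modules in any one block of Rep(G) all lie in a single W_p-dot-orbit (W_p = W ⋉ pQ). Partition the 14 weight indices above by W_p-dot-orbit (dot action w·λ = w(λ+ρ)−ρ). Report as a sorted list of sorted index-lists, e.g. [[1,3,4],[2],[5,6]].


Dynkin diagram of C (from the 2 off-diagonal −1 entries): A_2.

Ā_11 reps of the 14 weights (A_2, coords as presented):

  λ_1+ρ ↦ (6, 2) · λ_2+ρ ↦ (3, 1) · λ_3+ρ ↦ (3, 1) · λ_4+ρ ↦ (6, 2) · λ_5+ρ ↦ (6, 2) · λ_6+ρ ↦ (3, 2) · λ_7+ρ ↦ (2, 4) · λ_8+ρ ↦ (2, 5) · λ_9+ρ ↦ (6, 2) · λ_10+ρ ↦ (2, 4) · λ_11+ρ ↦ (2, 4) · λ_12+ρ ↦ (3, 1) · λ_13+ρ ↦ (2, 4) · λ_14+ρ ↦ (0, 11)

These 14 weights hit 6 W_11-dot-orbits; sizes (4, 3, 1, 4, 1, 1):

[[1, 4, 5, 9], [2, 3, 12], [6], [7, 10, 11, 13], [8], [14]]


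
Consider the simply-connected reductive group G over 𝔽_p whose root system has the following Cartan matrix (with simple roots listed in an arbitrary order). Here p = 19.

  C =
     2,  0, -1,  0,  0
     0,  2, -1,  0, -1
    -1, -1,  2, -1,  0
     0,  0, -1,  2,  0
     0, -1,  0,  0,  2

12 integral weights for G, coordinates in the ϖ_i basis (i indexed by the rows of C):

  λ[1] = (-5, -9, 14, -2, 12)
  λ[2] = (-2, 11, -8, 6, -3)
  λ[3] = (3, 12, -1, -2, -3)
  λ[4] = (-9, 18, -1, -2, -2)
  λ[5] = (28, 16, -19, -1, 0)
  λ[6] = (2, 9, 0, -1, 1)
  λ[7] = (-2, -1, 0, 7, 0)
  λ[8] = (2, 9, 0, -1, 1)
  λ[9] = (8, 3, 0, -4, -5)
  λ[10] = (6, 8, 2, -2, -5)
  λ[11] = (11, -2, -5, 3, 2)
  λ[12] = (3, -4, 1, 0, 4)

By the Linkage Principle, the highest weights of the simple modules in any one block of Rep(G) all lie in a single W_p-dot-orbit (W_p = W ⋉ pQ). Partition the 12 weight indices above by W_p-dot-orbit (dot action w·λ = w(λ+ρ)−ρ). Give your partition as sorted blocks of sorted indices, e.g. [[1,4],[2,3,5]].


Type D_5, rank 5, |W|=1920; reorder rows/cols to standard.

Each λ_j+ρ reduced to Ā_19; 5-tuples below use C's row order:

  λ_1+ρ ↦ (3, 2, 1, 0, 2)
  λ_2+ρ ↦ (7, 2, 0, 1, 2)
  λ_3+ρ ↦ (3, 2, 1, 0, 2)
  λ_4+ρ ↦ (1, 0, 0, 8, 1)
  λ_5+ρ ↦ (1, 0, 0, 8, 1)
  λ_6+ρ ↦ (3, 2, 1, 0, 2)
  λ_7+ρ ↦ (1, 0, 0, 8, 1)
  λ_8+ρ ↦ (3, 2, 1, 0, 2)
  λ_9+ρ ↦ (7, 2, 0, 1, 2)
  λ_10+ρ ↦ (7, 2, 0, 1, 2)
  λ_11+ρ ↦ (7, 2, 0, 1, 2)
  λ_12+ρ ↦ (3, 2, 1, 0, 2)

3 distinct reps among the 12 weights ⇒ 3 W_19-linkage classes:

[[1, 3, 6, 8, 12], [2, 9, 10, 11], [4, 5, 7]]


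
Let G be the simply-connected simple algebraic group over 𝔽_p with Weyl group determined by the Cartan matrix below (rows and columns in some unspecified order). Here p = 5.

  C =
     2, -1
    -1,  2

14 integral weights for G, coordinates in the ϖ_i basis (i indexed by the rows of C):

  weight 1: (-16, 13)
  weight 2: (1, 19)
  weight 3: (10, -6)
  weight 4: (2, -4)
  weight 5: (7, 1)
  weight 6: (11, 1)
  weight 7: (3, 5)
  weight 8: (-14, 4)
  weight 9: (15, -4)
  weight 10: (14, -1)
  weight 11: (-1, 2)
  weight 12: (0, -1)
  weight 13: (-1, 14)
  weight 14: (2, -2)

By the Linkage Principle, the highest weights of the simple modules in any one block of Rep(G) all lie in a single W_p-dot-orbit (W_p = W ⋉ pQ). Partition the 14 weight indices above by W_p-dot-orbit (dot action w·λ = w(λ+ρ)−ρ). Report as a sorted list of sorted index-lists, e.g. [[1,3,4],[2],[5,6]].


Dynkin diagram of C (from the 2 off-diagonal −1 entries): A_2.

Ā_5 reps of the 14 weights (A_2, coords as presented):

  λ_1+ρ ↦ (1, 0);  λ_2+ρ ↦ (0, 3);  λ_3+ρ ↦ (1, 0);  λ_4+ρ ↦ (0, 3);  λ_5+ρ ↦ (0, 3);  λ_6+ρ ↦ (2, 1);  λ_7+ρ ↦ (1, 0);  λ_8+ρ ↦ (0, 3);  λ_9+ρ ↦ (2, 1);  λ_10+ρ ↦ (0, 0);  λ_11+ρ ↦ (0, 3);  λ_12+ρ ↦ (1, 0);  λ_13+ρ ↦ (0, 0);  λ_14+ρ ↦ (2, 1)

Partition of {1..14} into 4 W_5-dot-orbits:

[[1, 3, 7, 12], [2, 4, 5, 8, 11], [6, 9, 14], [10, 13]]


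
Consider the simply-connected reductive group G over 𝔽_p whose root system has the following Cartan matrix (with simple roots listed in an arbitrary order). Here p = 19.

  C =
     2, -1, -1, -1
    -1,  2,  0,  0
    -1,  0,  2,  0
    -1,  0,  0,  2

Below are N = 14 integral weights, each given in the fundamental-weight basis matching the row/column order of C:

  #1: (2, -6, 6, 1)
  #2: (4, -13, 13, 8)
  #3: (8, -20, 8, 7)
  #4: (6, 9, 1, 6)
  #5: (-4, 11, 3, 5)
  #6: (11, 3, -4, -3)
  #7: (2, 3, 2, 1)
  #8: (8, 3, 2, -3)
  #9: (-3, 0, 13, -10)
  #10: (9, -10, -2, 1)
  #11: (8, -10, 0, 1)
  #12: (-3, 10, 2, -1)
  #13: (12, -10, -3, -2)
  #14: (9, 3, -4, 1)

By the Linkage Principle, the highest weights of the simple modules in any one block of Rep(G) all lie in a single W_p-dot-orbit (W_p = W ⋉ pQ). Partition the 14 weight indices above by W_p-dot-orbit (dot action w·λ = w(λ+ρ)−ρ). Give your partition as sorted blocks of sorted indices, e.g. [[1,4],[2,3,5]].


Root system D_4: the 4×4 matrix C matches after relabeling.

λ_j+ρ reflected into Ā_19 (⟨·,θ^∨⟩≤19); 4-tuples as given:

  1: (2, 3, 5, 0) · 2: (2, 3, 5, 0) · 3: (0, 9, 1, 2) · 4: (2, 3, 5, 0) · 5: (3, 9, 1, 3) · 6: (3, 4, 3, 2) · 7: (3, 4, 3, 2) · 8: (3, 4, 3, 2) · 9: (1, 9, 2, 1) · 10: (0, 9, 1, 2) · 11: (0, 9, 1, 2) · 12: (0, 9, 1, 2) · 13: (1, 9, 2, 1) · 14: (3, 4, 3, 2)

Partition of {1..14} into 5 W_19-dot-orbits:

[[1, 2, 4], [3, 10, 11, 12], [5], [6, 7, 8, 14], [9, 13]]


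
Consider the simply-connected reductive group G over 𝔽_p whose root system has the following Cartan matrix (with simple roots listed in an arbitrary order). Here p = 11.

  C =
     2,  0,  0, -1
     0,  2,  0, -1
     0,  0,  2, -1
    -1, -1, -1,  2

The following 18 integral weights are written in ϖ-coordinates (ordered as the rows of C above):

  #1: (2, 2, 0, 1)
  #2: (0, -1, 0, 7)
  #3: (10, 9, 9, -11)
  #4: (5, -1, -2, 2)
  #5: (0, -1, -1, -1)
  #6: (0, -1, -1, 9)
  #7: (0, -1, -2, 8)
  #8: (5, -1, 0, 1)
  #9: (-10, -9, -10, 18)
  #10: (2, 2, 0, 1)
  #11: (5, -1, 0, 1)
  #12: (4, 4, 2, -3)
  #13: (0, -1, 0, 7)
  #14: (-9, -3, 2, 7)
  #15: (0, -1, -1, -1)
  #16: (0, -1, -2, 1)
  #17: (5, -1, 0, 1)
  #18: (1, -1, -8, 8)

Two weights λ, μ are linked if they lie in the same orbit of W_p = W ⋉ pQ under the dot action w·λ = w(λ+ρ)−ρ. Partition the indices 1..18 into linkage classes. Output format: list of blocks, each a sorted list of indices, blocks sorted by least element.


D_4 Cartan matrix, 4 simple roots permuted; ρ=(1,1,1,1).

λ_j+ρ reflected into Ā_11 (⟨·,θ^∨⟩≤11); 4-tuples as given:

  1: (3, 3, 1, 2);  2: (1, 0, 1, 1);  3: (1, 0, 0, 0);  4: (6, 0, 1, 2);  5: (1, 0, 0, 0);  6: (1, 0, 0, 0);  7: (1, 0, 1, 1);  8: (6, 0, 1, 2);  9: (1, 0, 1, 1);  10: (3, 3, 1, 2);  11: (6, 0, 1, 2);  12: (3, 3, 1, 2);  13: (1, 0, 1, 1);  14: (6, 0, 1, 2);  15: (1, 0, 0, 0);  16: (1, 0, 1, 1);  17: (6, 0, 1, 2);  18: (2, 0, 7, 0)

Partition of {1..18} into 5 W_11-dot-orbits:

[[1, 10, 12], [2, 7, 9, 13, 16], [3, 5, 6, 15], [4, 8, 11, 14, 17], [18]]


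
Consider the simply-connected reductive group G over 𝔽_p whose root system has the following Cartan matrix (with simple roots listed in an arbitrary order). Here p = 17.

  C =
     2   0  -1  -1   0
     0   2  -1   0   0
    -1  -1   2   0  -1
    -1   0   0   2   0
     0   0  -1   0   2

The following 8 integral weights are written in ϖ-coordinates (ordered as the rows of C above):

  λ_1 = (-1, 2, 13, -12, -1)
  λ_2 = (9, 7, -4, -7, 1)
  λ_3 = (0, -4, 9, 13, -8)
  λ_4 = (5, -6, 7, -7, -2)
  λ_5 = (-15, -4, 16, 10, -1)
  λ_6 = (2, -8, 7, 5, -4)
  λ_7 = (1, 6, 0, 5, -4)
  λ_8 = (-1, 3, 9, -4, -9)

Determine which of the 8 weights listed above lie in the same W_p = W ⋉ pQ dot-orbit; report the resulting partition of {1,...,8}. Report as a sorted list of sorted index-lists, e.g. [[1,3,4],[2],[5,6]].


Type D_5, rank 5, |W|=1920; reorder rows/cols to standard.

Each λ_j+ρ reduced to Ā_17; 5-tuples below use C's row order:

  1: (0, 3, 0, 3, 0)
  2: (0, 5, 2, 6, 1)
  3: (0, 5, 2, 6, 1)
  4: (0, 5, 2, 6, 1)
  5: (0, 3, 0, 3, 0)
  6: (0, 5, 2, 6, 1)
  7: (0, 5, 2, 6, 1)
  8: (2, 3, 1, 0, 7)

The 8 indices split into 3 linkage classes (same alcove rep ⇔ same W_17-dot-orbit):

[[1, 5], [2, 3, 4, 6, 7], [8]]


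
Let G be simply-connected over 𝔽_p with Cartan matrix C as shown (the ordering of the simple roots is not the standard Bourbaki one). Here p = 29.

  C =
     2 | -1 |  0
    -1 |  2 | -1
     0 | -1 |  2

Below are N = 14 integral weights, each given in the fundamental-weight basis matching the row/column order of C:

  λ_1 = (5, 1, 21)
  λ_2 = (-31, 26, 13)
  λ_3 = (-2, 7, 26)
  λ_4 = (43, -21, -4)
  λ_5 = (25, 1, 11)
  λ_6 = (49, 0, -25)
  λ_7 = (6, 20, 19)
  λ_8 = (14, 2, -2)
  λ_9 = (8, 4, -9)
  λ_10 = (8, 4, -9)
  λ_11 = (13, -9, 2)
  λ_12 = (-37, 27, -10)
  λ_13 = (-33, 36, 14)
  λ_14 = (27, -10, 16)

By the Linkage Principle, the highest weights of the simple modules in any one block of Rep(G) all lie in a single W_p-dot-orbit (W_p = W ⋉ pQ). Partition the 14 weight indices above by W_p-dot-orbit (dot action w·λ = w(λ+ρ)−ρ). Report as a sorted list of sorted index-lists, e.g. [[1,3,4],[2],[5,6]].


Cartan matrix: type A_3 (|W|=24); un-permuting the 3 rows.

Each λ_j+ρ reduced to Ā_29; 3-tuples below use C's row order:

  λ_1 → (5, 2, 21) · λ_2 → (15, 2, 1) · λ_3 → (5, 2, 21) · λ_4 → (6, 3, 5) · λ_5 → (15, 2, 1) · λ_6 → (5, 2, 21) · λ_7 → (12, 9, 1) · λ_8 → (15, 2, 1) · λ_9 → (6, 3, 5) · λ_10 → (6, 3, 5) · λ_11 → (6, 3, 5) · λ_12 → (12, 9, 1) · λ_13 → (6, 3, 5) · λ_14 → (12, 9, 1)

Partition of {1..14} into 4 W_29-dot-orbits:

[[1, 3, 6], [2, 5, 8], [4, 9, 10, 11, 13], [7, 12, 14]]


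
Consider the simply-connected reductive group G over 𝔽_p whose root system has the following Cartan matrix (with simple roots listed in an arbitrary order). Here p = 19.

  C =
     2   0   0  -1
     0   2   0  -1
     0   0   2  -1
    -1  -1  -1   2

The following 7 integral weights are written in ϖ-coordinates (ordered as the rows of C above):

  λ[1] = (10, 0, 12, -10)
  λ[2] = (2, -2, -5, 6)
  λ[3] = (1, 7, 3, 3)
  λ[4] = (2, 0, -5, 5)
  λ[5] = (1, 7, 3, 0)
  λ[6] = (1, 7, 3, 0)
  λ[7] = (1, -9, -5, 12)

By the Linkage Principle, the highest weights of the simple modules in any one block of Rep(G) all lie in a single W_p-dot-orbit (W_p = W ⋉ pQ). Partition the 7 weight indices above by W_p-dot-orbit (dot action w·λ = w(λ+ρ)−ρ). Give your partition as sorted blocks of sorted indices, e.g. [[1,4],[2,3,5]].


Dynkin diagram of C (from the 6 off-diagonal −1 entries): D_4.

Alcove-folded reps (p=19, 7 weights, presented ϖ-order):

  [1] (2, 8, 4, 1)
  [2] (3, 1, 4, 2)
  [3] (2, 8, 4, 1)
  [4] (3, 1, 4, 2)
  [5] (2, 8, 4, 1)
  [6] (2, 8, 4, 1)
  [7] (2, 8, 4, 1)

2 distinct reps among the 7 weights ⇒ 2 W_19-linkage classes:

[[1, 3, 5, 6, 7], [2, 4]]


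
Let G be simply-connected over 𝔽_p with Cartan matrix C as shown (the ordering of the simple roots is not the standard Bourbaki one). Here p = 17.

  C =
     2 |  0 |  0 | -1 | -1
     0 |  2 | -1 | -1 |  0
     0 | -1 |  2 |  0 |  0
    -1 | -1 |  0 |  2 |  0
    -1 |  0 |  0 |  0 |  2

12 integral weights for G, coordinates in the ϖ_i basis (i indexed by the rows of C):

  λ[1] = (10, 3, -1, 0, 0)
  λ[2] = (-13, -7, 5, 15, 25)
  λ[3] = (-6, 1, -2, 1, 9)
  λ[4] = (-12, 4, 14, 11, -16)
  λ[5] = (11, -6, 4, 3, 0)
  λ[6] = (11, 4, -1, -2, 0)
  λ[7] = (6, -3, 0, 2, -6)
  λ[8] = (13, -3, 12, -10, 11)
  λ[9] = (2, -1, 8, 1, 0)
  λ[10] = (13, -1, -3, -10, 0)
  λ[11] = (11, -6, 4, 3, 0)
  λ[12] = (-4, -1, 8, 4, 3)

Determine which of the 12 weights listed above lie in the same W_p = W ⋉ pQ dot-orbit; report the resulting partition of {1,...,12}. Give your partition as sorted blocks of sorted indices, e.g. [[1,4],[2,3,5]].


A_5 Cartan matrix, 5 simple roots permuted; ρ=(1,1,1,1,1).

Alcove-folded reps (p=17, 12 weights, presented ϖ-order):

  λ_1+ρ ↦ (11, 4, 0, 1, 1) · λ_2+ρ ↦ (3, 2, 4, 7, 1) · λ_3+ρ ↦ (2, 1, 1, 1, 5) · λ_4+ρ ↦ (3, 0, 9, 2, 1) · λ_5+ρ ↦ (11, 4, 0, 1, 1) · λ_6+ρ ↦ (11, 4, 0, 1, 1) · λ_7+ρ ↦ (2, 1, 1, 1, 5) · λ_8+ρ ↦ (3, 0, 9, 2, 1) · λ_9+ρ ↦ (3, 0, 9, 2, 1) · λ_10+ρ ↦ (3, 0, 9, 2, 1) · λ_11+ρ ↦ (11, 4, 0, 1, 1) · λ_12+ρ ↦ (3, 0, 9, 2, 1)

Partition of {1..12} into 4 W_17-dot-orbits:

[[1, 5, 6, 11], [2], [3, 7], [4, 8, 9, 10, 12]]


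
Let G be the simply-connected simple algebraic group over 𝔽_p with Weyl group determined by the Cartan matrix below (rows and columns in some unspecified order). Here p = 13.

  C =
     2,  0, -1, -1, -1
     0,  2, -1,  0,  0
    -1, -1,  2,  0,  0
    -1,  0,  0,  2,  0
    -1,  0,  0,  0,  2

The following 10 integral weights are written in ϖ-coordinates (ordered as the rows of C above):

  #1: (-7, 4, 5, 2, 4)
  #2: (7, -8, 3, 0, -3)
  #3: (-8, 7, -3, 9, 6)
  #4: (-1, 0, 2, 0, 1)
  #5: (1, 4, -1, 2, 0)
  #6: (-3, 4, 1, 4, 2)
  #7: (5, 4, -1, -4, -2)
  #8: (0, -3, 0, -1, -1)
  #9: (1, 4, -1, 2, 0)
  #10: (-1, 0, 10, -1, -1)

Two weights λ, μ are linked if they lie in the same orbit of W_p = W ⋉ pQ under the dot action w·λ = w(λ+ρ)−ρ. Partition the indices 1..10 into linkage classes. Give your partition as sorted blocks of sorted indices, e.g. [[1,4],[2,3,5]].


Type D_5, rank 5, |W|=1920; reorder rows/cols to standard.

Folding the 10 weights λ_j+ρ into Ā_13 (reps in the given 5-coord order):

    λ_1 → (2, 5, 0, 3, 1)
    λ_2 → (0, 1, 3, 1, 2)
    λ_3 → (0, 1, 3, 1, 2)
    λ_4 → (0, 1, 3, 1, 2)
    λ_5 → (2, 5, 0, 3, 1)
    λ_6 → (2, 5, 0, 3, 1)
    λ_7 → (2, 5, 0, 3, 1)
    λ_8 → (0, 1, 1, 0, 0)
    λ_9 → (2, 5, 0, 3, 1)
    λ_10 → (0, 1, 1, 0, 0)

Linkage partition of the 10 weights (3 classes, p=13):

[[1, 5, 6, 7, 9], [2, 3, 4], [8, 10]]


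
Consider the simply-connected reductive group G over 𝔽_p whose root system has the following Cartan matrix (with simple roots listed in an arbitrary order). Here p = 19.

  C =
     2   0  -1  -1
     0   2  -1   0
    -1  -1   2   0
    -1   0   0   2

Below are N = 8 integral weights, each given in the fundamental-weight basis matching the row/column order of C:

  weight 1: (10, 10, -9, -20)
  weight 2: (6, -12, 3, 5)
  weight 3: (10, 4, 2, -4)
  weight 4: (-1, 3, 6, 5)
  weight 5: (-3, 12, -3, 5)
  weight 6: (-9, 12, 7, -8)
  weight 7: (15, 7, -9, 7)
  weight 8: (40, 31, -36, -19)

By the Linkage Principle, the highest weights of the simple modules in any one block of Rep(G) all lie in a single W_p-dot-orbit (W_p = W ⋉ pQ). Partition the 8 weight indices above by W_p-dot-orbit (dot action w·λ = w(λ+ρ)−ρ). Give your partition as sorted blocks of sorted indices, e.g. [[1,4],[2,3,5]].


C ↔ A_4 under row/col permutation; |W(A_4)| = 120.

Alcove-folded reps (p=19, 8 weights, presented ϖ-order):

    λ_1+ρ ↦ (8, 5, 3, 3)
    λ_2+ρ ↦ (0, 4, 7, 6)
    λ_3+ρ ↦ (8, 5, 3, 3)
    λ_4+ρ ↦ (0, 4, 7, 6)
    λ_5+ρ ↦ (2, 9, 2, 2)
    λ_6+ρ ↦ (0, 4, 7, 6)
    λ_7+ρ ↦ (8, 5, 3, 3)
    λ_8+ρ ↦ (0, 3, 3, 1)

These 8 weights hit 4 W_19-dot-orbits; sizes (3, 3, 1, 1):

[[1, 3, 7], [2, 4, 6], [5], [8]]


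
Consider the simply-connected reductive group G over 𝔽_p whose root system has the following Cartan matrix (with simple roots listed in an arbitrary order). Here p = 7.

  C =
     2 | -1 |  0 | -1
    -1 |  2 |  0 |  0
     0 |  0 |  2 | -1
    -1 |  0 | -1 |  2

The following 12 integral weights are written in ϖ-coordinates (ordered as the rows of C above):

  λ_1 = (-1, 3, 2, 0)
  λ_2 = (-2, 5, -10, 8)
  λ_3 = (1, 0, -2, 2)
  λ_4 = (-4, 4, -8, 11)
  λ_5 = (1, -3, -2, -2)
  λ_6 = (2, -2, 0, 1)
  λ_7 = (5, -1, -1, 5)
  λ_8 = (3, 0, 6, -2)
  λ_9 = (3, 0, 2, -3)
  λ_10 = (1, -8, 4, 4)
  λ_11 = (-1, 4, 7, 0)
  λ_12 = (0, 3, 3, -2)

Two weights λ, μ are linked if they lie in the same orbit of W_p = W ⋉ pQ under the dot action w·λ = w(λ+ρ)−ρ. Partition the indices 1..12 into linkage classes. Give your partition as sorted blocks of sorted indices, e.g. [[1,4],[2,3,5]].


Root system A_4: the 4×4 matrix C matches after relabeling.

λ_j+ρ reflected into Ā_7 (⟨·,θ^∨⟩≤7); 4-tuples as given:

  1: (0, 3, 2, 1) · 2: (1, 0, 0, 1) · 3: (2, 1, 1, 2) · 4: (2, 3, 0, 0) · 5: (1, 0, 0, 1) · 6: (2, 1, 1, 2) · 7: (1, 0, 0, 1) · 8: (0, 3, 2, 1) · 9: (2, 1, 1, 2) · 10: (2, 3, 0, 0) · 11: (1, 0, 0, 1) · 12: (0, 3, 2, 1)

4 distinct reps among the 12 weights ⇒ 4 W_7-linkage classes:

[[1, 8, 12], [2, 5, 7, 11], [3, 6, 9], [4, 10]]


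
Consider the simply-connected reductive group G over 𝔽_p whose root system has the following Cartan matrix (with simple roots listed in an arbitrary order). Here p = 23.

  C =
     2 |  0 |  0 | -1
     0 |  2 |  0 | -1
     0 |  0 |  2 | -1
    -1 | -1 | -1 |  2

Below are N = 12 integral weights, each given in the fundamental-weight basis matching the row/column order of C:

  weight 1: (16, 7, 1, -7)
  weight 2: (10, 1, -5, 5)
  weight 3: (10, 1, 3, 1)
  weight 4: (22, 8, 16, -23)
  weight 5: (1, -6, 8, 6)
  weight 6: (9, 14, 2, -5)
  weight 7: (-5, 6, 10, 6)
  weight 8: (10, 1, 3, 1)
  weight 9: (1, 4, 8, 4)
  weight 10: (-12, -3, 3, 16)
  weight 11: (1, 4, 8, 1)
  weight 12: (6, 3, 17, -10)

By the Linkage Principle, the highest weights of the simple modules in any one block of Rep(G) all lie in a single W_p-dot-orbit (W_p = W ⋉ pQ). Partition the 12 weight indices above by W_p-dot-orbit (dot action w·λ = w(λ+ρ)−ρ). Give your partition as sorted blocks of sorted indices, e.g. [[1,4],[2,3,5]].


Cartan matrix: type D_4 (|W|=192); un-permuting the 4 rows.

λ_j+ρ reflected into Ā_23 (⟨·,θ^∨⟩≤23); 4-tuples as given:

    λ_1 → (11, 2, 4, 2)
    λ_2 → (11, 2, 4, 2)
    λ_3 → (11, 2, 4, 2)
    λ_4 → (1, 13, 5, 0)
    λ_5 → (2, 5, 9, 2)
    λ_6 → (6, 11, 1, 2)
    λ_7 → (2, 5, 9, 2)
    λ_8 → (11, 2, 4, 2)
    λ_9 → (2, 5, 9, 2)
    λ_10 → (11, 2, 4, 2)
    λ_11 → (2, 5, 9, 2)
    λ_12 → (2, 5, 9, 2)

The 12 indices split into 4 linkage classes (same alcove rep ⇔ same W_23-dot-orbit):

[[1, 2, 3, 8, 10], [4], [5, 7, 9, 11, 12], [6]]


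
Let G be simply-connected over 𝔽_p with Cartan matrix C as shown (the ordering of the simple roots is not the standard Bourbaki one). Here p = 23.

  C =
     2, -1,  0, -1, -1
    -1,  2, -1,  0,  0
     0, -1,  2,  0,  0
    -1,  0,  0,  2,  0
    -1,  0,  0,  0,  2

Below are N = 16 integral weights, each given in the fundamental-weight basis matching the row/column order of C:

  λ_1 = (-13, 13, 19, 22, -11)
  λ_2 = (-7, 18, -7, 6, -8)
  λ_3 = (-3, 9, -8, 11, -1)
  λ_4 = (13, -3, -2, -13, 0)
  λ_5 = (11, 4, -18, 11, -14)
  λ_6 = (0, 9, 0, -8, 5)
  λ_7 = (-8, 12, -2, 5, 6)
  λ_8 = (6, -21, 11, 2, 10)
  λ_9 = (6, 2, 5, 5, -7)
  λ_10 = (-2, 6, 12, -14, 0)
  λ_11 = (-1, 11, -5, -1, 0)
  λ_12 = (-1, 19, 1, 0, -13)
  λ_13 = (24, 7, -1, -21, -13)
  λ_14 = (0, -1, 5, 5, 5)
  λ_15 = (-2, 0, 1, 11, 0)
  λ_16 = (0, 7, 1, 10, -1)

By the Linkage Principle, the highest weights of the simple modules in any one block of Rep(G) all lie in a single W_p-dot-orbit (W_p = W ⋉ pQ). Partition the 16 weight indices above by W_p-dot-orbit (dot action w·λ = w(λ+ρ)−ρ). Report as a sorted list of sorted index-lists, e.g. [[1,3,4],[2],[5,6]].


Dynkin diagram of C (from the 8 off-diagonal −1 entries): D_5.

λ_j+ρ reflected into Ā_23 (⟨·,θ^∨⟩≤23); 5-tuples as given:

    λ_1 → (1, 0, 2, 11, 0)
    λ_2 → (1, 0, 6, 6, 6)
    λ_3 → (0, 1, 7, 10, 2)
    λ_4 → (1, 0, 2, 11, 0)
    λ_5 → (6, 4, 1, 1, 0)
    λ_6 → (6, 4, 1, 1, 0)
    λ_7 → (6, 4, 1, 1, 0)
    λ_8 → (0, 1, 7, 10, 2)
    λ_9 → (1, 0, 6, 6, 6)
    λ_10 → (1, 0, 6, 6, 6)
    λ_11 → (0, 8, 4, 0, 1)
    λ_12 → (1, 0, 2, 11, 0)
    λ_13 → (0, 1, 7, 10, 2)
    λ_14 → (1, 0, 6, 6, 6)
    λ_15 → (1, 0, 2, 11, 0)
    λ_16 → (1, 0, 2, 11, 0)

Linkage partition of the 16 weights (5 classes, p=23):

[[1, 4, 12, 15, 16], [2, 9, 10, 14], [3, 8, 13], [5, 6, 7], [11]]


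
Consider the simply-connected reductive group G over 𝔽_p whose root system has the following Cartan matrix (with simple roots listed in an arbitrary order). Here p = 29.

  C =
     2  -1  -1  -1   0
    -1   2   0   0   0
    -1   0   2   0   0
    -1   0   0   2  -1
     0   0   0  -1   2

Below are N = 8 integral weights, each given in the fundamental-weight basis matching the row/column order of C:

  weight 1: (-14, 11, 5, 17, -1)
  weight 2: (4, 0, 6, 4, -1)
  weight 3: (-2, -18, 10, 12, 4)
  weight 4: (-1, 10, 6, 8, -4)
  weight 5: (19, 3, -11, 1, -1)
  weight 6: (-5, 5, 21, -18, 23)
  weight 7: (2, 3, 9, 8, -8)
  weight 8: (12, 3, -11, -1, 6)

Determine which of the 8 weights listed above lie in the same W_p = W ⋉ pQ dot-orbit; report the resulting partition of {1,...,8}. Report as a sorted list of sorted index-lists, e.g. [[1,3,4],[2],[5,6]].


Type D_5, rank 5, |W|=1920; reorder rows/cols to standard.

Ā_29 reps of the 8 weights (D_5, coords as presented):

  λ_1 → (5, 1, 7, 5, 0)
  λ_2 → (5, 1, 7, 5, 0)
  λ_3 → (5, 1, 7, 5, 0)
  λ_4 → (0, 11, 7, 2, 3)
  λ_5 → (3, 4, 10, 0, 7)
  λ_6 → (2, 15, 1, 2, 3)
  λ_7 → (3, 4, 10, 0, 7)
  λ_8 → (3, 4, 10, 0, 7)

The 8 indices split into 4 linkage classes (same alcove rep ⇔ same W_29-dot-orbit):

[[1, 2, 3], [4], [5, 7, 8], [6]]


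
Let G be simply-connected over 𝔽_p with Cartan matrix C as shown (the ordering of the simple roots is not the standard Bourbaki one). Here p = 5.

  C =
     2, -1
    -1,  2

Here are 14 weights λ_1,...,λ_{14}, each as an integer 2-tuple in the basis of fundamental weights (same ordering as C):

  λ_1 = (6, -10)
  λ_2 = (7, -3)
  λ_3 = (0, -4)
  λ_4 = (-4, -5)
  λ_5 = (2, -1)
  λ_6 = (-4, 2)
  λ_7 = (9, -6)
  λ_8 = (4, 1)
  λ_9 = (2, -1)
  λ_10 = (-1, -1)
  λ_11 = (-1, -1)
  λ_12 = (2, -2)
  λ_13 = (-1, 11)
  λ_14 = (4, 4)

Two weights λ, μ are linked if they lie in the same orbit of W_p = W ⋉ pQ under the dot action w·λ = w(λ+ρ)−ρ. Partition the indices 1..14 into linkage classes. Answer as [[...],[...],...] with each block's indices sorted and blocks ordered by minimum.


Root system A_2: the 2×2 matrix C matches after relabeling.

Alcove-folded reps (p=5, 14 weights, presented ϖ-order):

  [1] (2, 1) · [2] (2, 1) · [3] (2, 1) · [4] (2, 1) · [5] (3, 0) · [6] (3, 0) · [7] (0, 0) · [8] (3, 0) · [9] (3, 0) · [10] (0, 0) · [11] (0, 0) · [12] (2, 1) · [13] (3, 0) · [14] (0, 0)

Partition of {1..14} into 3 W_5-dot-orbits:

[[1, 2, 3, 4, 12], [5, 6, 8, 9, 13], [7, 10, 11, 14]]


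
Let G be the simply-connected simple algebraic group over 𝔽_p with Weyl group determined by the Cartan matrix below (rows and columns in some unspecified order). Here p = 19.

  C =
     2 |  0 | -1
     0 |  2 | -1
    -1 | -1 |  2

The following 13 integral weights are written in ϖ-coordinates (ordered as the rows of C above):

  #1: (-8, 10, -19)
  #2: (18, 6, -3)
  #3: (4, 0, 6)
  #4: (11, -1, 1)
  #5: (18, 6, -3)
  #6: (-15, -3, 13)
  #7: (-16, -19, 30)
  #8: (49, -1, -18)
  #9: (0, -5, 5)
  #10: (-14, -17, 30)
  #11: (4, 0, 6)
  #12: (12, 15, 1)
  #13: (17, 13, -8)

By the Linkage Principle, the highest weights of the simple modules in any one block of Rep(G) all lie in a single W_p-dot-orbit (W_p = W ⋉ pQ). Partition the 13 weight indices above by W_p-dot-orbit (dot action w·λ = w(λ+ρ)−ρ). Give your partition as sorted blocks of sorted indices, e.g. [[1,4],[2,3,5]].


Type A_3, rank 3, |W|=24; reorder rows/cols to standard.

Folding the 13 weights λ_j+ρ into Ā_19 (reps in the given 3-coord order):

  λ_1 → (5, 1, 7);  λ_2 → (12, 0, 2);  λ_3 → (5, 1, 7);  λ_4 → (12, 0, 2);  λ_5 → (12, 0, 2);  λ_6 → (12, 0, 2);  λ_7 → (1, 4, 2);  λ_8 → (12, 0, 2);  λ_9 → (1, 4, 2);  λ_10 → (1, 4, 2);  λ_11 → (5, 1, 7);  λ_12 → (1, 4, 2);  λ_13 → (5, 1, 7)

Linkage partition of the 13 weights (3 classes, p=19):

[[1, 3, 11, 13], [2, 4, 5, 6, 8], [7, 9, 10, 12]]


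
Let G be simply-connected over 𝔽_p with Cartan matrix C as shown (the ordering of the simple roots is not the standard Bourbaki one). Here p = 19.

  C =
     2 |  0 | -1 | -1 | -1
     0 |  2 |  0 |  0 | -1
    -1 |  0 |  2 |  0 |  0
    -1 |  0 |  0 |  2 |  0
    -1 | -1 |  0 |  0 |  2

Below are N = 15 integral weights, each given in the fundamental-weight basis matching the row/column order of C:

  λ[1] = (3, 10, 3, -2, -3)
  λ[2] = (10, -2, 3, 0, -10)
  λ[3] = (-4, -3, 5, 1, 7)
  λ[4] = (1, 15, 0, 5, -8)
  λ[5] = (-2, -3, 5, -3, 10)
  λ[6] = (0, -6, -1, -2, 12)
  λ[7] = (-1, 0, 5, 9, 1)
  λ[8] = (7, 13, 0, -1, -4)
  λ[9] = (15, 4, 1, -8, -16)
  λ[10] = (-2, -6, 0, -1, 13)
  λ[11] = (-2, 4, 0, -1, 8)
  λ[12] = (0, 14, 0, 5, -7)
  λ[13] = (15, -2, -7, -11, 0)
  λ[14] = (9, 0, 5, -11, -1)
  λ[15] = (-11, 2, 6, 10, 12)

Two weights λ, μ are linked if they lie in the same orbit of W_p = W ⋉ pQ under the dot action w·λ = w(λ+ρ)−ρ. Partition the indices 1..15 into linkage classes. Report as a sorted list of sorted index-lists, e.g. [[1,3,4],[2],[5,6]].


Dynkin diagram of C (from the 8 off-diagonal −1 entries): D_5.

Ā_19 reps of the 15 weights (D_5, coords as presented):

  [1] (1, 9, 4, 1, 1)
  [2] (1, 9, 4, 1, 1)
  [3] (2, 2, 3, 1, 3)
  [4] (1, 9, 4, 1, 1)
  [5] (2, 2, 3, 1, 3)
  [6] (0, 5, 0, 1, 5)
  [7] (0, 1, 6, 10, 0)
  [8] (0, 5, 0, 1, 5)
  [9] (1, 9, 4, 1, 1)
  [10] (0, 5, 0, 1, 5)
  [11] (0, 5, 0, 1, 5)
  [12] (1, 9, 4, 1, 1)
  [13] (0, 1, 6, 10, 0)
  [14] (0, 1, 6, 10, 0)
  [15] (2, 2, 3, 1, 3)

Linkage partition of the 15 weights (4 classes, p=19):

[[1, 2, 4, 9, 12], [3, 5, 15], [6, 8, 10, 11], [7, 13, 14]]


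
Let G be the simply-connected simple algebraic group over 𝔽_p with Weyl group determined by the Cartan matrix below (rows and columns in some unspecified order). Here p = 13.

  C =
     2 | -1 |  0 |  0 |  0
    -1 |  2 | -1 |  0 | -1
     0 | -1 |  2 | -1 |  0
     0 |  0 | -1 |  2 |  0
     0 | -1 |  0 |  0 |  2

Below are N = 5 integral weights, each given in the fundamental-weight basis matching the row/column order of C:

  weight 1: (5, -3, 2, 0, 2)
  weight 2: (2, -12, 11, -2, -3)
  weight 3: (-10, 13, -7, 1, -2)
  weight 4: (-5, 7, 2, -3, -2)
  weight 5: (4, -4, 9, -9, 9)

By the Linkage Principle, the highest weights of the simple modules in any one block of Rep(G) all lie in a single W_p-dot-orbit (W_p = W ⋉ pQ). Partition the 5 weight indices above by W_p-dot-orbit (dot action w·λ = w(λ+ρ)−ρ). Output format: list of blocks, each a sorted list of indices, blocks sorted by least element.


Type D_5, rank 5, |W|=1920; reorder rows/cols to standard.

W_13-reps of the 5 weights in Ā_13 (same 5-coord order as C):

    λ_1+ρ ↦ (4, 2, 1, 1, 1)
    λ_2+ρ ↦ (0, 1, 1, 8, 1)
    λ_3+ρ ↦ (7, 0, 1, 3, 1)
    λ_4+ρ ↦ (4, 2, 1, 1, 1)
    λ_5+ρ ↦ (4, 2, 1, 1, 1)

3 distinct reps among the 5 weights ⇒ 3 W_13-linkage classes:

[[1, 4, 5], [2], [3]]


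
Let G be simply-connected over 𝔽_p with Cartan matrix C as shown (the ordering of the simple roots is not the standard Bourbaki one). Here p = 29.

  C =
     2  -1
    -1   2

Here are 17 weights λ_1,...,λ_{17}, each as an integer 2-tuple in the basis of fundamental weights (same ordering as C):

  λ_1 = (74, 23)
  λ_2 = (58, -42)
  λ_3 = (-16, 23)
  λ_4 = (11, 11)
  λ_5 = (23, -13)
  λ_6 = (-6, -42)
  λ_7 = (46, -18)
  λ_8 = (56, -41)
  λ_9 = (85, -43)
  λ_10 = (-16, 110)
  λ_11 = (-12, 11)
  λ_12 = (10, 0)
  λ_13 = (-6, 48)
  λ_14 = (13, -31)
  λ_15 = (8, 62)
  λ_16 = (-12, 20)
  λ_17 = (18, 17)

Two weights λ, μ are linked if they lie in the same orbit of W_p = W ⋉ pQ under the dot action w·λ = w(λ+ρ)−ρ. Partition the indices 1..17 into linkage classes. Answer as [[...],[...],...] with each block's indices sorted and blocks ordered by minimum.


Dynkin diagram of C (from the 2 off-diagonal −1 entries): A_2.

Ā_29 reps of the 17 weights (A_2, coords as presented):

  λ_1+ρ ↦ (12, 12);  λ_2+ρ ↦ (11, 1);  λ_3+ρ ↦ (15, 9);  λ_4+ρ ↦ (12, 12);  λ_5+ρ ↦ (12, 12);  λ_6+ρ ↦ (12, 12);  λ_7+ρ ↦ (11, 1);  λ_8+ρ ↦ (11, 1);  λ_9+ρ ↦ (15, 13);  λ_10+ρ ↦ (15, 9);  λ_11+ρ ↦ (11, 1);  λ_12+ρ ↦ (11, 1);  λ_13+ρ ↦ (15, 9);  λ_14+ρ ↦ (15, 13);  λ_15+ρ ↦ (15, 9);  λ_16+ρ ↦ (11, 10);  λ_17+ρ ↦ (11, 10)

5 distinct reps among the 17 weights ⇒ 5 W_29-linkage classes:

[[1, 4, 5, 6], [2, 7, 8, 11, 12], [3, 10, 13, 15], [9, 14], [16, 17]]


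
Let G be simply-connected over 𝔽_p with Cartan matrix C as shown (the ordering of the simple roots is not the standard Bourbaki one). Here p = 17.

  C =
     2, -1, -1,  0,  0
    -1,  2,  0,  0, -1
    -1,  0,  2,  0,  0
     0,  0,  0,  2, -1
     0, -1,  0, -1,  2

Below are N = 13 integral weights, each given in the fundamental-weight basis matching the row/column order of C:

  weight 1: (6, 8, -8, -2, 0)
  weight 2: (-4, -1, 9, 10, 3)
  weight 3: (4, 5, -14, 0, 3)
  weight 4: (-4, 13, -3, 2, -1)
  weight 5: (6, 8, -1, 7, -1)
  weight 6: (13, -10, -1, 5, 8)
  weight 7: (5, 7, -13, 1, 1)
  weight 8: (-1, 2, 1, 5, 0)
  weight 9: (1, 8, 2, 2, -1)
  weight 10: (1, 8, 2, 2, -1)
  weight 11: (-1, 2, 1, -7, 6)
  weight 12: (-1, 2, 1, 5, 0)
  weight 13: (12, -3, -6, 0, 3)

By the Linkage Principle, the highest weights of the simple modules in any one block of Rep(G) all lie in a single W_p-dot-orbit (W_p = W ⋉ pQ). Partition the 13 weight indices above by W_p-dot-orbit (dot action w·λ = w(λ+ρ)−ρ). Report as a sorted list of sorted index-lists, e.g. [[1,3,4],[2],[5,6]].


Dynkin diagram of C (from the 8 off-diagonal −1 entries): A_5.

W_17-reps of the 13 weights in Ā_17 (same 5-coord order as C):

  λ_1+ρ ↦ (0, 9, 7, 1, 0) · λ_2+ρ ↦ (0, 3, 2, 6, 1) · λ_3+ρ ↦ (6, 2, 5, 1, 2) · λ_4+ρ ↦ (2, 9, 3, 3, 0) · λ_5+ρ ↦ (0, 9, 7, 1, 0) · λ_6+ρ ↦ (2, 9, 3, 3, 0) · λ_7+ρ ↦ (6, 2, 5, 1, 2) · λ_8+ρ ↦ (0, 3, 2, 6, 1) · λ_9+ρ ↦ (2, 9, 3, 3, 0) · λ_10+ρ ↦ (2, 9, 3, 3, 0) · λ_11+ρ ↦ (0, 3, 2, 6, 1) · λ_12+ρ ↦ (0, 3, 2, 6, 1) · λ_13+ρ ↦ (6, 2, 5, 1, 2)

Partition of {1..13} into 4 W_17-dot-orbits:

[[1, 5], [2, 8, 11, 12], [3, 7, 13], [4, 6, 9, 10]]


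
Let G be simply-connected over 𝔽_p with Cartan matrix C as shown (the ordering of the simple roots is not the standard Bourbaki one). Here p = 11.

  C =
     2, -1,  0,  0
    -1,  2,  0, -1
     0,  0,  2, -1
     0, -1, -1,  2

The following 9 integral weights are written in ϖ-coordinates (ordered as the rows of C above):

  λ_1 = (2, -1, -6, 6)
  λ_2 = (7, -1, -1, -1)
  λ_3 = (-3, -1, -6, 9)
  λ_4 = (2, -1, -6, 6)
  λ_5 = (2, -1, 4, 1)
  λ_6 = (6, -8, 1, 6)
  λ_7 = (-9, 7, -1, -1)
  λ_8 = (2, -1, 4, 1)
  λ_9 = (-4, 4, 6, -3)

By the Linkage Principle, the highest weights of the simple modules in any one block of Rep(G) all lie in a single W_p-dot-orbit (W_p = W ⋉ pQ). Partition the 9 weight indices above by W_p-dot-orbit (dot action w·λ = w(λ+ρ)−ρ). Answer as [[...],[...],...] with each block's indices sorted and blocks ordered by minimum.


Root system A_4: the 4×4 matrix C matches after relabeling.

Each λ_j+ρ reduced to Ā_11; 4-tuples below use C's row order:

  1: (3, 0, 5, 2);  2: (8, 0, 0, 0);  3: (0, 2, 5, 3);  4: (3, 0, 5, 2);  5: (3, 0, 5, 2);  6: (0, 7, 2, 0);  7: (8, 0, 0, 0);  8: (3, 0, 5, 2);  9: (3, 0, 5, 2)

The 9 indices split into 4 linkage classes (same alcove rep ⇔ same W_11-dot-orbit):

[[1, 4, 5, 8, 9], [2, 7], [3], [6]]
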